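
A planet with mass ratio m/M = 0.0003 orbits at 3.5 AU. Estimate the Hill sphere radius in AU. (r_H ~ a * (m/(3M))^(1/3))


r_H = a * (m/3M)^(1/3) = 3.5 * (0.0003/3)^(1/3) = 0.1625

0.1625 AU


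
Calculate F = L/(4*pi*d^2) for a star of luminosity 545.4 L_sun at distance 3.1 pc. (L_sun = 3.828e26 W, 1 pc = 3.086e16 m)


F = L / (4*pi*d^2) = 2.088e+29 / (4*pi*(9.567e+16)^2) = 1.815e-06

1.815e-06 W/m^2


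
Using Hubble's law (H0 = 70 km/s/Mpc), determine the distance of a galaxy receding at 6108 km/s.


d = v / H0 = 6108 / 70 = 87.2571

87.2571 Mpc


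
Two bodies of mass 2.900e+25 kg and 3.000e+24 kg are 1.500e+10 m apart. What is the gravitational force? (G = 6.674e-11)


F = G*m1*m2/r^2 = 6.674e-11 * 2.900e+25 * 3.000e+24 / (1.500e+10)^2 = 6.674e-11 * 8.700e+49 / 2.250e+20 = 2.581e+19

2.581e+19 N


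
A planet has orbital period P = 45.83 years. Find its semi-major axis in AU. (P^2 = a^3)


a = P^(2/3) = 45.83^(2/3) = 12.8066

12.8066 AU


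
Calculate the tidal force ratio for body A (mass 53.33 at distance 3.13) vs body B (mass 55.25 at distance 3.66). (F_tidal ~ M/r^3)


Ratio = (M1/r1^3) / (M2/r2^3) = (53.33/3.13^3) / (55.25/3.66^3) = 1.5433

1.5433


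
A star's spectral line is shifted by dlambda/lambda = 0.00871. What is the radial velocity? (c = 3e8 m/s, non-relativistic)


v = (dlambda/lambda) * c = 0.00871 * 3e8 = 2.613e+06

2.613e+06 m/s


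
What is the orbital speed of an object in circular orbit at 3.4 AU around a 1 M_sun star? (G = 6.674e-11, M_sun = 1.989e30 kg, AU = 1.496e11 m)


v = sqrt(GM/r) = sqrt(6.674e-11 * 1.989e+30 / 5.086e+11) = 16154.9358

16154.9358 m/s


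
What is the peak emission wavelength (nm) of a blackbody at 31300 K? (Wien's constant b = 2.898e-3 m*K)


lam_max = b / T = 2.898e-3 / 31300 = 9.259e-08 m = 92.5879 nm

92.5879 nm


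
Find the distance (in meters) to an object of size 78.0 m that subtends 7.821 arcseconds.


D = size / theta_rad, theta_rad = 7.821 * pi/(180*3600) = 3.792e-05, D = 2.057e+06

2.057e+06 m


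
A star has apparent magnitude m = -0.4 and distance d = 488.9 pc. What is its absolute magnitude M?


M = m - 5*log10(d) + 5 = -0.4 - 5*log10(488.9) + 5 = -8.8461

-8.8461


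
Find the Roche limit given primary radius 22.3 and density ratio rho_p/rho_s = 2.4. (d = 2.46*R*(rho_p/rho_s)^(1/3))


d_Roche = 2.46 * 22.3 * 2.4^(1/3) = 73.4475

73.4475


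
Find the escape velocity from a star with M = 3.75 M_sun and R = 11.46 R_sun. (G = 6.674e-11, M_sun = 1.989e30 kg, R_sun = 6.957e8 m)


M = 3.75 * 1.989e30 kg = 7.45875e+30 kg; R = 11.46 * 6.957e8 m = 7.972722e+09 m. v_esc = sqrt(2GM/R) = sqrt(2 * 6.674e-11 * 7.45875e+30 / 7.972722e+09) = 353376.6212

353376.6212 m/s


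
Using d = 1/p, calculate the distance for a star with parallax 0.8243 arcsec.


d = 1/p = 1/0.8243 = 1.2132

1.2132 pc


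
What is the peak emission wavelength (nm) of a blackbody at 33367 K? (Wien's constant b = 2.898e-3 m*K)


lam_max = b / T = 2.898e-3 / 33367 = 8.685e-08 m = 86.8523 nm

86.8523 nm


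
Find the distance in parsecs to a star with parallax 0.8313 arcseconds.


d = 1/p = 1/0.8313 = 1.2029

1.2029 pc


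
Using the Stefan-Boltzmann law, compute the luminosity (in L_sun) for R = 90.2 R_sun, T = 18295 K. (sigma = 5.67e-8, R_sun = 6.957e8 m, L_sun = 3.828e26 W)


R = 90.2 * 6.957e8 m = 6.275214e+10 m. L = 4*pi*R^2*sigma*T^4 = 4*pi*(6.275214e+10)^2 * 5.67e-8 * 18295^4 = 3.143255325e+32 W. L/L_sun = 3.143255325e+32 / 3.828e26 = 821122.0808

821122.0808 L_sun


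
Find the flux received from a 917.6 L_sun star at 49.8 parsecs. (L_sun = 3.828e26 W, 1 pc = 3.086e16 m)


F = L / (4*pi*d^2) = 3.513e+29 / (4*pi*(1.537e+18)^2) = 1.183e-08

1.183e-08 W/m^2


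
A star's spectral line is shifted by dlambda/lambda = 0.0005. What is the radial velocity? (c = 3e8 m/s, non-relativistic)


v = (dlambda/lambda) * c = 0.0005 * 3e8 = 150000.0

150000.0 m/s


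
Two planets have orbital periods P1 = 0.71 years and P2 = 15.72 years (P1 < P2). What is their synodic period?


1/P_syn = |1/P1 - 1/P2| = |1/0.71 - 1/15.72| => P_syn = 0.7436

0.7436 years


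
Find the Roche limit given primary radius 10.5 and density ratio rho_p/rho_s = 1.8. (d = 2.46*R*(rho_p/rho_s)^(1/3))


d_Roche = 2.46 * 10.5 * 1.8^(1/3) = 31.4207

31.4207


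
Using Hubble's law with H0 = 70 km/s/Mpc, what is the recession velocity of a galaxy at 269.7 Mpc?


v = H0 * d = 70 * 269.7 = 18879.0

18879.0 km/s


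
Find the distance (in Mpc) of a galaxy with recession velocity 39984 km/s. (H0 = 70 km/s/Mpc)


d = v / H0 = 39984 / 70 = 571.2

571.2 Mpc


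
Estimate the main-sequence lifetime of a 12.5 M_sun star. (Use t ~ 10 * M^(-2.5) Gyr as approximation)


t = 10 * M^(-2.5) = 10 * 12.5^(-2.5) = 0.0181

0.0181 Gyr


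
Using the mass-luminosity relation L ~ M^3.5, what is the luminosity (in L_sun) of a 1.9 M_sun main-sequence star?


L/L_sun = (M/M_sun)^3.5 = 1.9^3.5 = 9.4545

9.4545 L_sun


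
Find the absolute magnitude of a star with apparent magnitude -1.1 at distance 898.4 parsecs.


M = m - 5*log10(d) + 5 = -1.1 - 5*log10(898.4) + 5 = -10.8673

-10.8673


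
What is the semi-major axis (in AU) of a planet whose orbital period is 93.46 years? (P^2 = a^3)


a = P^(2/3) = 93.46^(2/3) = 20.5945

20.5945 AU


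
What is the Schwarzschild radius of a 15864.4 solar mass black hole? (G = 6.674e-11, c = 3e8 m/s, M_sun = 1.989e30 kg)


M = 15864.4 * 1.989e30 kg = 3.15542916e+34 kg. rs = 2GM/c^2 = 2 * 6.674e-11 * 3.15542916e+34 / (3e8)^2 = 4.680e+07

4.680e+07 m


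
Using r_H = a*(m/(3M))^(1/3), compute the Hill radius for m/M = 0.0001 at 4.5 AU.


r_H = a * (m/3M)^(1/3) = 4.5 * (0.0001/3)^(1/3) = 0.1448

0.1448 AU


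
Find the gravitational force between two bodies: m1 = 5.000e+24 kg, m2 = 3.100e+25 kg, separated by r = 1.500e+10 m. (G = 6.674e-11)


F = G*m1*m2/r^2 = 6.674e-11 * 5.000e+24 * 3.100e+25 / (1.500e+10)^2 = 6.674e-11 * 1.550e+50 / 2.250e+20 = 4.598e+19

4.598e+19 N


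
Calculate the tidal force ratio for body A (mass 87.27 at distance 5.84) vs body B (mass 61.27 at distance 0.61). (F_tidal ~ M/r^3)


Ratio = (M1/r1^3) / (M2/r2^3) = (87.27/5.84^3) / (61.27/0.61^3) = 0.0016

0.0016


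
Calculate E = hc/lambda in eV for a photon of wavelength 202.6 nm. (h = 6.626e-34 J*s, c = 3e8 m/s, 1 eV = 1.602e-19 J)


E = hc/lambda = 6.626e-34 * 3e8 / 2.026e-07 = 9.811e-19 J = 6.1245 eV

6.1245 eV


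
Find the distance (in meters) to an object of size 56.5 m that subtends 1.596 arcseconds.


D = size / theta_rad, theta_rad = 1.596 * pi/(180*3600) = 7.738e-06, D = 7.302e+06

7.302e+06 m


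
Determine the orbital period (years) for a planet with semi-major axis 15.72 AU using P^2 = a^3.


P = a^(3/2) = 15.72^1.5 = 62.3274

62.3274 years


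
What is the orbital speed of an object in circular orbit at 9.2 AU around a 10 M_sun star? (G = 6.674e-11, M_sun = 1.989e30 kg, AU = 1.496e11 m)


v = sqrt(GM/r) = sqrt(6.674e-11 * 1.989e+31 / 1.376e+12) = 31056.3764

31056.3764 m/s


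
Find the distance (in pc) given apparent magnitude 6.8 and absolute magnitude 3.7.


d = 10^((m - M + 5)/5) = 10^((6.8 - 3.7 + 5)/5) = 41.6869

41.6869 pc


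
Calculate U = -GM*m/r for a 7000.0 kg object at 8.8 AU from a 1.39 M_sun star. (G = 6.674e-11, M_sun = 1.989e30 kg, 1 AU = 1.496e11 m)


M = 1.39 * 1.989e30 kg = 2.76471e+30 kg; r = 8.8 AU * 1.496e11 m/AU = 1.31648e+12 m. U = -GM*m/r = -(6.674e-11 * 2.76471e+30 * 7000.0) / 1.31648e+12 = -9.811e+11

-9.811e+11 J


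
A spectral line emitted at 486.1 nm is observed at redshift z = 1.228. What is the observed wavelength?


lam_obs = lam_emit * (1 + z) = 486.1 * (1 + 1.228) = 1083.0308

1083.0308 nm


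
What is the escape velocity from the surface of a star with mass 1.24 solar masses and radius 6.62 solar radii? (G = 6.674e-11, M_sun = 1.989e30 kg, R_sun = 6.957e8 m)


M = 1.24 * 1.989e30 kg = 2.46636e+30 kg; R = 6.62 * 6.957e8 m = 4.605534e+09 m. v_esc = sqrt(2GM/R) = sqrt(2 * 6.674e-11 * 2.46636e+30 / 4.605534e+09) = 267359.941

267359.941 m/s


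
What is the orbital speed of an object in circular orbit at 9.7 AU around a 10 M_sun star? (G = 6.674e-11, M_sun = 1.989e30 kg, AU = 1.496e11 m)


v = sqrt(GM/r) = sqrt(6.674e-11 * 1.989e+31 / 1.451e+12) = 30245.3649

30245.3649 m/s


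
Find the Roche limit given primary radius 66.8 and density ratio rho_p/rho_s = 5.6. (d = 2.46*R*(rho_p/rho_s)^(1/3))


d_Roche = 2.46 * 66.8 * 5.6^(1/3) = 291.815

291.815


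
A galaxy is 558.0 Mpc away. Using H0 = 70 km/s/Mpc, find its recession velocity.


v = H0 * d = 70 * 558.0 = 39060.0

39060.0 km/s


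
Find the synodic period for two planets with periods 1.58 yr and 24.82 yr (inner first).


1/P_syn = |1/P1 - 1/P2| = |1/1.58 - 1/24.82| => P_syn = 1.6874

1.6874 years


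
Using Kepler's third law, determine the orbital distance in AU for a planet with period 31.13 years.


a = P^(2/3) = 31.13^(2/3) = 9.8958

9.8958 AU


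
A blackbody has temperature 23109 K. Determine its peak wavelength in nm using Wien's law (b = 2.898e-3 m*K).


lam_max = b / T = 2.898e-3 / 23109 = 1.254e-07 m = 125.4057 nm

125.4057 nm


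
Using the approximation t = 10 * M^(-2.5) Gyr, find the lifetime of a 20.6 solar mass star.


t = 10 * M^(-2.5) = 10 * 20.6^(-2.5) = 0.0052

0.0052 Gyr


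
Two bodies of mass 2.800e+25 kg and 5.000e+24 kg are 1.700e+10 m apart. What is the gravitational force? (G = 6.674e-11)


F = G*m1*m2/r^2 = 6.674e-11 * 2.800e+25 * 5.000e+24 / (1.700e+10)^2 = 6.674e-11 * 1.400e+50 / 2.890e+20 = 3.233e+19

3.233e+19 N


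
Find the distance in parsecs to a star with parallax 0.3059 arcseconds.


d = 1/p = 1/0.3059 = 3.269

3.269 pc


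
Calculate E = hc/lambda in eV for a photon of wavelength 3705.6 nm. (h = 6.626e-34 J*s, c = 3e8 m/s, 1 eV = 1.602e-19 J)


E = hc/lambda = 6.626e-34 * 3e8 / 3.706e-06 = 5.364e-20 J = 0.3349 eV

0.3349 eV


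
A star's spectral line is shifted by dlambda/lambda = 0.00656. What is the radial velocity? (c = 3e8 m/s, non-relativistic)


v = (dlambda/lambda) * c = 0.00656 * 3e8 = 1.968e+06

1.968e+06 m/s


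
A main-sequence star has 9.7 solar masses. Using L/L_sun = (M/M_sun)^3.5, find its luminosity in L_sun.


L/L_sun = (M/M_sun)^3.5 = 9.7^3.5 = 2842.5039

2842.5039 L_sun


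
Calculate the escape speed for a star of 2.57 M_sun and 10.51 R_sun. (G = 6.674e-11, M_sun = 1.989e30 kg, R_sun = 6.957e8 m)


M = 2.57 * 1.989e30 kg = 5.11173e+30 kg; R = 10.51 * 6.957e8 m = 7.311807e+09 m. v_esc = sqrt(2GM/R) = sqrt(2 * 6.674e-11 * 5.11173e+30 / 7.311807e+09) = 305477.8269

305477.8269 m/s


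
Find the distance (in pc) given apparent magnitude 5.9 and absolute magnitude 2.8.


d = 10^((m - M + 5)/5) = 10^((5.9 - 2.8 + 5)/5) = 41.6869

41.6869 pc


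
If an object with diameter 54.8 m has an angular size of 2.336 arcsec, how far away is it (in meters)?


D = size / theta_rad, theta_rad = 2.336 * pi/(180*3600) = 1.133e-05, D = 4.839e+06

4.839e+06 m


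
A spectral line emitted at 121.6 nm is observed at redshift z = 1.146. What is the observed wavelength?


lam_obs = lam_emit * (1 + z) = 121.6 * (1 + 1.146) = 260.9536

260.9536 nm


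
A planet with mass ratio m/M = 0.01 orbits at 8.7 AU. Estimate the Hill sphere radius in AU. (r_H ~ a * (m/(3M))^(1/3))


r_H = a * (m/3M)^(1/3) = 8.7 * (0.01/3)^(1/3) = 1.2996

1.2996 AU


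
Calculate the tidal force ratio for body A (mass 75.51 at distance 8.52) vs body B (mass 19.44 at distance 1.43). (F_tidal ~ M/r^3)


Ratio = (M1/r1^3) / (M2/r2^3) = (75.51/8.52^3) / (19.44/1.43^3) = 0.0184

0.0184


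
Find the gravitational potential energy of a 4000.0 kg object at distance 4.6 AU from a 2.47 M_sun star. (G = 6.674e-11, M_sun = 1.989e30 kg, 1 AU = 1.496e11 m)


M = 2.47 * 1.989e30 kg = 4.91283e+30 kg; r = 4.6 AU * 1.496e11 m/AU = 6.8816e+11 m. U = -GM*m/r = -(6.674e-11 * 4.91283e+30 * 4000.0) / 6.8816e+11 = -1.906e+12

-1.906e+12 J


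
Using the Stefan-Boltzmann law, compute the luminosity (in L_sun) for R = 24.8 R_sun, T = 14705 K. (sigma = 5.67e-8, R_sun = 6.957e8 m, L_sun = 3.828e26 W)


R = 24.8 * 6.957e8 m = 1.725336e+10 m. L = 4*pi*R^2*sigma*T^4 = 4*pi*(1.725336e+10)^2 * 5.67e-8 * 14705^4 = 9.917458839e+30 W. L/L_sun = 9.917458839e+30 / 3.828e26 = 25907.6772

25907.6772 L_sun


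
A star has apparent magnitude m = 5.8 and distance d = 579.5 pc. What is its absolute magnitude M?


M = m - 5*log10(d) + 5 = 5.8 - 5*log10(579.5) + 5 = -3.0153

-3.0153


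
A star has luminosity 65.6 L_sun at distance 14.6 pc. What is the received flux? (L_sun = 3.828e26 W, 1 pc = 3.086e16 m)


F = L / (4*pi*d^2) = 2.511e+28 / (4*pi*(4.506e+17)^2) = 9.844e-09

9.844e-09 W/m^2


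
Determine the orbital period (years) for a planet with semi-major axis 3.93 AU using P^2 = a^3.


P = a^(3/2) = 3.93^1.5 = 7.7909

7.7909 years


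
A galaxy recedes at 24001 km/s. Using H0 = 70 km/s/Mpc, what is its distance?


d = v / H0 = 24001 / 70 = 342.8714

342.8714 Mpc


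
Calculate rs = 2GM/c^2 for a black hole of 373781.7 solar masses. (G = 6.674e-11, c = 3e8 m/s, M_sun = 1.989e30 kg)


M = 373781.7 * 1.989e30 kg = 7.434518013e+35 kg. rs = 2GM/c^2 = 2 * 6.674e-11 * 7.434518013e+35 / (3e8)^2 = 1.103e+09

1.103e+09 m


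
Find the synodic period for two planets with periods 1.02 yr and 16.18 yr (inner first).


1/P_syn = |1/P1 - 1/P2| = |1/1.02 - 1/16.18| => P_syn = 1.0886

1.0886 years


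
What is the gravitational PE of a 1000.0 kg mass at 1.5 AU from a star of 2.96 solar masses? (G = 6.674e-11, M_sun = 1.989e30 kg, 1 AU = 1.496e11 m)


M = 2.96 * 1.989e30 kg = 5.88744e+30 kg; r = 1.5 AU * 1.496e11 m/AU = 2.244e+11 m. U = -GM*m/r = -(6.674e-11 * 5.88744e+30 * 1000.0) / 2.244e+11 = -1.751e+12

-1.751e+12 J


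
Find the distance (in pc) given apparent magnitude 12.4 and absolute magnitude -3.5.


d = 10^((m - M + 5)/5) = 10^((12.4 - -3.5 + 5)/5) = 15135.6125

15135.6125 pc


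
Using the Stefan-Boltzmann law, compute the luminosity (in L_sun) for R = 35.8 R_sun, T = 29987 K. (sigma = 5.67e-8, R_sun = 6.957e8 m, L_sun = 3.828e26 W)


R = 35.8 * 6.957e8 m = 2.490606e+10 m. L = 4*pi*R^2*sigma*T^4 = 4*pi*(2.490606e+10)^2 * 5.67e-8 * 29987^4 = 3.57383964e+32 W. L/L_sun = 3.57383964e+32 / 3.828e26 = 933604.9215

933604.9215 L_sun


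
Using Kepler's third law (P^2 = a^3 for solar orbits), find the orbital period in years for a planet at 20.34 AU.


P = a^(3/2) = 20.34^1.5 = 91.7332

91.7332 years


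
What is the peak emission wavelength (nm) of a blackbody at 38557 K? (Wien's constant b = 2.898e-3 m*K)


lam_max = b / T = 2.898e-3 / 38557 = 7.516e-08 m = 75.1614 nm

75.1614 nm


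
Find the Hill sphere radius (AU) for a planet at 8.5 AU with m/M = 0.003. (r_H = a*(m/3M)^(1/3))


r_H = a * (m/3M)^(1/3) = 8.5 * (0.003/3)^(1/3) = 0.85

0.85 AU


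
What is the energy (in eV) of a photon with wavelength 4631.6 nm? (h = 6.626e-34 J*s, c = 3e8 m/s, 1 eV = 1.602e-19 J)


E = hc/lambda = 6.626e-34 * 3e8 / 4.632e-06 = 4.292e-20 J = 0.2679 eV

0.2679 eV


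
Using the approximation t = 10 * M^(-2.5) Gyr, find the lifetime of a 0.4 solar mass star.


t = 10 * M^(-2.5) = 10 * 0.4^(-2.5) = 98.8212

98.8212 Gyr


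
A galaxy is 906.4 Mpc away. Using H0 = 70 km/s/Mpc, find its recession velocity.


v = H0 * d = 70 * 906.4 = 63448.0

63448.0 km/s


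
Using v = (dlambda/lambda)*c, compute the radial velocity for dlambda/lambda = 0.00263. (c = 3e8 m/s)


v = (dlambda/lambda) * c = 0.00263 * 3e8 = 789000.0

789000.0 m/s


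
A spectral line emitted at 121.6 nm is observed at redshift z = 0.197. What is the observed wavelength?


lam_obs = lam_emit * (1 + z) = 121.6 * (1 + 0.197) = 145.5552

145.5552 nm


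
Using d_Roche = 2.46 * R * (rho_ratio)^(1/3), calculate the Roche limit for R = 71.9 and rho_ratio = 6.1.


d_Roche = 2.46 * 71.9 * 6.1^(1/3) = 323.1771

323.1771


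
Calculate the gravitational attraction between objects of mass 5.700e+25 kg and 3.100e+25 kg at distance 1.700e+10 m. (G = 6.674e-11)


F = G*m1*m2/r^2 = 6.674e-11 * 5.700e+25 * 3.100e+25 / (1.700e+10)^2 = 6.674e-11 * 1.767e+51 / 2.890e+20 = 4.081e+20

4.081e+20 N


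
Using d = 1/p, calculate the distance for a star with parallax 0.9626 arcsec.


d = 1/p = 1/0.9626 = 1.0389

1.0389 pc


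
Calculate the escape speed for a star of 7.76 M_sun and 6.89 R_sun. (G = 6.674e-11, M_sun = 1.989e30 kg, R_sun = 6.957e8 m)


M = 7.76 * 1.989e30 kg = 1.543464e+31 kg; R = 6.89 * 6.957e8 m = 4.793373e+09 m. v_esc = sqrt(2GM/R) = sqrt(2 * 6.674e-11 * 1.543464e+31 / 4.793373e+09) = 655595.1598

655595.1598 m/s


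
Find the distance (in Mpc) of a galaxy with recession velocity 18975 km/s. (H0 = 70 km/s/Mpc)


d = v / H0 = 18975 / 70 = 271.0714

271.0714 Mpc


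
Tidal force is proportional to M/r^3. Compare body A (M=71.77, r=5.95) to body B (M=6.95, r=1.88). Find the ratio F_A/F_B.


Ratio = (M1/r1^3) / (M2/r2^3) = (71.77/5.95^3) / (6.95/1.88^3) = 0.3257

0.3257


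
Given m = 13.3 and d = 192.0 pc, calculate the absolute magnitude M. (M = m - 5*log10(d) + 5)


M = m - 5*log10(d) + 5 = 13.3 - 5*log10(192.0) + 5 = 6.8835

6.8835


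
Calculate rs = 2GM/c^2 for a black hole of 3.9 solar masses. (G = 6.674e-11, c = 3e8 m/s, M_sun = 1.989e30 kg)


M = 3.9 * 1.989e30 kg = 7.7571e+30 kg. rs = 2GM/c^2 = 2 * 6.674e-11 * 7.7571e+30 / (3e8)^2 = 11504.6412

11504.6412 m


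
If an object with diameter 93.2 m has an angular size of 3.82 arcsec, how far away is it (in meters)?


D = size / theta_rad, theta_rad = 3.82 * pi/(180*3600) = 1.852e-05, D = 5.032e+06

5.032e+06 m


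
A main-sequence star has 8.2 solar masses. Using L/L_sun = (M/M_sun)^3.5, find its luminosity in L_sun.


L/L_sun = (M/M_sun)^3.5 = 8.2^3.5 = 1578.8777

1578.8777 L_sun


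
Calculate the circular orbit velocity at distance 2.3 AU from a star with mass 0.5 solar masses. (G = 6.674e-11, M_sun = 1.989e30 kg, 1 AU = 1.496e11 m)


v = sqrt(GM/r) = sqrt(6.674e-11 * 9.945e+29 / 3.441e+11) = 13888.8338

13888.8338 m/s


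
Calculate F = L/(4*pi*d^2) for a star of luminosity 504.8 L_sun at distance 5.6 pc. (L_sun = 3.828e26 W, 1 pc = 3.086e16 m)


F = L / (4*pi*d^2) = 1.932e+29 / (4*pi*(1.728e+17)^2) = 5.149e-07

5.149e-07 W/m^2


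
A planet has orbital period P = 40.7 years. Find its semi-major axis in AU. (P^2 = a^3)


a = P^(2/3) = 40.7^(2/3) = 11.8321

11.8321 AU


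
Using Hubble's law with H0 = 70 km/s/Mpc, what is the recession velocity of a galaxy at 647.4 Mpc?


v = H0 * d = 70 * 647.4 = 45318.0

45318.0 km/s


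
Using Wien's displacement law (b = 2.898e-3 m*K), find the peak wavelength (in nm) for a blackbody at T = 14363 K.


lam_max = b / T = 2.898e-3 / 14363 = 2.018e-07 m = 201.7684 nm

201.7684 nm


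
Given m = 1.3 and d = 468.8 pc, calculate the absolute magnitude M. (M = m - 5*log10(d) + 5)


M = m - 5*log10(d) + 5 = 1.3 - 5*log10(468.8) + 5 = -7.0549

-7.0549


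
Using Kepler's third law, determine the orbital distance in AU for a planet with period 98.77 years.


a = P^(2/3) = 98.77^(2/3) = 21.3673

21.3673 AU


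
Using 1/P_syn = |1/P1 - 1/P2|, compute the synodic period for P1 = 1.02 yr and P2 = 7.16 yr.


1/P_syn = |1/P1 - 1/P2| = |1/1.02 - 1/7.16| => P_syn = 1.1894

1.1894 years


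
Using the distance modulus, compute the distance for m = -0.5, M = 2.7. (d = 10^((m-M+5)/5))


d = 10^((m - M + 5)/5) = 10^((-0.5 - 2.7 + 5)/5) = 2.2909

2.2909 pc


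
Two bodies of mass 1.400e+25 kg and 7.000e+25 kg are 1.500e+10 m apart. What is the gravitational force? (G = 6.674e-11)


F = G*m1*m2/r^2 = 6.674e-11 * 1.400e+25 * 7.000e+25 / (1.500e+10)^2 = 6.674e-11 * 9.800e+50 / 2.250e+20 = 2.907e+20

2.907e+20 N


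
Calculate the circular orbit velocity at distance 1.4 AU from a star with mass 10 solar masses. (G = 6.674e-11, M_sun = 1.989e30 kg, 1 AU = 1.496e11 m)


v = sqrt(GM/r) = sqrt(6.674e-11 * 1.989e+31 / 2.094e+11) = 79612.393

79612.393 m/s


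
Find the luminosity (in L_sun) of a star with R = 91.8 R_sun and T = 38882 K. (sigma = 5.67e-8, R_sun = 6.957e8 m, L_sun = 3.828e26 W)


R = 91.8 * 6.957e8 m = 6.386526e+10 m. L = 4*pi*R^2*sigma*T^4 = 4*pi*(6.386526e+10)^2 * 5.67e-8 * 38882^4 = 6.642272303e+33 W. L/L_sun = 6.642272303e+33 / 3.828e26 = 1.735e+07

1.735e+07 L_sun


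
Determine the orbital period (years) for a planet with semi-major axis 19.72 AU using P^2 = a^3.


P = a^(3/2) = 19.72^1.5 = 87.571

87.571 years


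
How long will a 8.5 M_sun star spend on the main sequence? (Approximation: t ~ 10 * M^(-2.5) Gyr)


t = 10 * M^(-2.5) = 10 * 8.5^(-2.5) = 0.0475

0.0475 Gyr


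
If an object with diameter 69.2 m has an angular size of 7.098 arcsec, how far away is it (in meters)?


D = size / theta_rad, theta_rad = 7.098 * pi/(180*3600) = 3.441e-05, D = 2.011e+06

2.011e+06 m


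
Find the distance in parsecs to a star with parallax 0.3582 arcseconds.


d = 1/p = 1/0.3582 = 2.7917

2.7917 pc


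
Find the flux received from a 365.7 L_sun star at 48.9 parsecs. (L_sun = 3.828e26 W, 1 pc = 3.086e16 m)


F = L / (4*pi*d^2) = 1.400e+29 / (4*pi*(1.509e+18)^2) = 4.892e-09

4.892e-09 W/m^2


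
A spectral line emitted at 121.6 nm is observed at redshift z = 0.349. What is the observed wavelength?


lam_obs = lam_emit * (1 + z) = 121.6 * (1 + 0.349) = 164.0384

164.0384 nm


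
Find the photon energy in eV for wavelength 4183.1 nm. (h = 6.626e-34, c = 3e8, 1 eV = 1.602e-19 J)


E = hc/lambda = 6.626e-34 * 3e8 / 4.183e-06 = 4.752e-20 J = 0.2966 eV

0.2966 eV


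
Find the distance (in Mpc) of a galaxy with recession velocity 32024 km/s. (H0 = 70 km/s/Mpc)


d = v / H0 = 32024 / 70 = 457.4857

457.4857 Mpc


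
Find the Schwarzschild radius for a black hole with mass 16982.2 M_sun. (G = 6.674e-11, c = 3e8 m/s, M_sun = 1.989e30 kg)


M = 16982.2 * 1.989e30 kg = 3.37775958e+34 kg. rs = 2GM/c^2 = 2 * 6.674e-11 * 3.37775958e+34 / (3e8)^2 = 5.010e+07

5.010e+07 m


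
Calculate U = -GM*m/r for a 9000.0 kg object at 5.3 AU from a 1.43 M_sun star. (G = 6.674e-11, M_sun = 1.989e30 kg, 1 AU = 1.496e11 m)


M = 1.43 * 1.989e30 kg = 2.84427e+30 kg; r = 5.3 AU * 1.496e11 m/AU = 7.9288e+11 m. U = -GM*m/r = -(6.674e-11 * 2.84427e+30 * 9000.0) / 7.9288e+11 = -2.155e+12

-2.155e+12 J


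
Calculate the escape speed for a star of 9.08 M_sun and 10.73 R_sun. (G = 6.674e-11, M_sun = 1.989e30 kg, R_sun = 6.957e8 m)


M = 9.08 * 1.989e30 kg = 1.806012e+31 kg; R = 10.73 * 6.957e8 m = 7.464861e+09 m. v_esc = sqrt(2GM/R) = sqrt(2 * 6.674e-11 * 1.806012e+31 / 7.464861e+09) = 568273.6935

568273.6935 m/s


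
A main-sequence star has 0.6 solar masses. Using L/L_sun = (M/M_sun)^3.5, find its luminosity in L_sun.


L/L_sun = (M/M_sun)^3.5 = 0.6^3.5 = 0.1673

0.1673 L_sun


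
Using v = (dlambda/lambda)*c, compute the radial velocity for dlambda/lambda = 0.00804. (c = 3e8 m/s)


v = (dlambda/lambda) * c = 0.00804 * 3e8 = 2.412e+06

2.412e+06 m/s


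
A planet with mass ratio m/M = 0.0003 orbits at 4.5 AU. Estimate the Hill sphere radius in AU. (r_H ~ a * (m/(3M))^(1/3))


r_H = a * (m/3M)^(1/3) = 4.5 * (0.0003/3)^(1/3) = 0.2089

0.2089 AU


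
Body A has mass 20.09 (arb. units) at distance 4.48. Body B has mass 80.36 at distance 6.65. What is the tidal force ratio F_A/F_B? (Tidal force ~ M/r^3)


Ratio = (M1/r1^3) / (M2/r2^3) = (20.09/4.48^3) / (80.36/6.65^3) = 0.8177

0.8177


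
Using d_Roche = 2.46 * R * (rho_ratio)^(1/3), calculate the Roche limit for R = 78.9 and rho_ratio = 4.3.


d_Roche = 2.46 * 78.9 * 4.3^(1/3) = 315.6227

315.6227


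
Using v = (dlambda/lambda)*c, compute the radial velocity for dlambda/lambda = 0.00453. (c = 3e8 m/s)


v = (dlambda/lambda) * c = 0.00453 * 3e8 = 1.359e+06

1.359e+06 m/s


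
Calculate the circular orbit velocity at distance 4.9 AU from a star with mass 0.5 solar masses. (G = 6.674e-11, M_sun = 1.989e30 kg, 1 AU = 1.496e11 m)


v = sqrt(GM/r) = sqrt(6.674e-11 * 9.945e+29 / 7.330e+11) = 9515.501

9515.501 m/s


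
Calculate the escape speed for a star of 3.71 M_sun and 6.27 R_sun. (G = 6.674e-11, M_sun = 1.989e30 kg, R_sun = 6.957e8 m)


M = 3.71 * 1.989e30 kg = 7.37919e+30 kg; R = 6.27 * 6.957e8 m = 4.362039e+09 m. v_esc = sqrt(2GM/R) = sqrt(2 * 6.674e-11 * 7.37919e+30 / 4.362039e+09) = 475190.4164

475190.4164 m/s


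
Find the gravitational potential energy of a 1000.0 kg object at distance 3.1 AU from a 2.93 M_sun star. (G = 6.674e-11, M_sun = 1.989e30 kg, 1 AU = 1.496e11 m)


M = 2.93 * 1.989e30 kg = 5.82777e+30 kg; r = 3.1 AU * 1.496e11 m/AU = 4.6376e+11 m. U = -GM*m/r = -(6.674e-11 * 5.82777e+30 * 1000.0) / 4.6376e+11 = -8.387e+11

-8.387e+11 J


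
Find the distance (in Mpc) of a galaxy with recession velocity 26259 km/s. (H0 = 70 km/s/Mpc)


d = v / H0 = 26259 / 70 = 375.1286

375.1286 Mpc


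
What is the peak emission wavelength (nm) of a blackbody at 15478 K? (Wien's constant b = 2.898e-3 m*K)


lam_max = b / T = 2.898e-3 / 15478 = 1.872e-07 m = 187.2335 nm

187.2335 nm


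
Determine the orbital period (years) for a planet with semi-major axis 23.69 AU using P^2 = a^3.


P = a^(3/2) = 23.69^1.5 = 115.3049

115.3049 years


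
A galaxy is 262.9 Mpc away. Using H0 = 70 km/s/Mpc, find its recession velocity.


v = H0 * d = 70 * 262.9 = 18403.0

18403.0 km/s


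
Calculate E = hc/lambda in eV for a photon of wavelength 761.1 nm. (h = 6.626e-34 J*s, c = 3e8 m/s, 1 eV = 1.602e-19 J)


E = hc/lambda = 6.626e-34 * 3e8 / 7.611e-07 = 2.612e-19 J = 1.6303 eV

1.6303 eV


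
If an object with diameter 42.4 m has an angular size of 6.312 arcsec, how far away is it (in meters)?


D = size / theta_rad, theta_rad = 6.312 * pi/(180*3600) = 3.060e-05, D = 1.386e+06

1.386e+06 m


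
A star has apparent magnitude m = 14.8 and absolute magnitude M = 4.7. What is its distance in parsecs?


d = 10^((m - M + 5)/5) = 10^((14.8 - 4.7 + 5)/5) = 1047.1285

1047.1285 pc


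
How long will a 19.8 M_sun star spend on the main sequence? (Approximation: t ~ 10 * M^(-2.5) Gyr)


t = 10 * M^(-2.5) = 10 * 19.8^(-2.5) = 0.0057

0.0057 Gyr


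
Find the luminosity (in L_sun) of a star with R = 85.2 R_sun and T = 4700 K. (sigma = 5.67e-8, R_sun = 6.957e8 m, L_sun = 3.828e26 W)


R = 85.2 * 6.957e8 m = 5.927364e+10 m. L = 4*pi*R^2*sigma*T^4 = 4*pi*(5.927364e+10)^2 * 5.67e-8 * 4700^4 = 1.221539601e+30 W. L/L_sun = 1.221539601e+30 / 3.828e26 = 3191.0648

3191.0648 L_sun


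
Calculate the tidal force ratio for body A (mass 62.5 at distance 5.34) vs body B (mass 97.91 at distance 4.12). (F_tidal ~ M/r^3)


Ratio = (M1/r1^3) / (M2/r2^3) = (62.5/5.34^3) / (97.91/4.12^3) = 0.2932

0.2932


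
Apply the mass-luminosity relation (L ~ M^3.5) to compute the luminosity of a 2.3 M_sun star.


L/L_sun = (M/M_sun)^3.5 = 2.3^3.5 = 18.4522

18.4522 L_sun


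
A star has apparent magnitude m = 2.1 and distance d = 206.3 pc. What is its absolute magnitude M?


M = m - 5*log10(d) + 5 = 2.1 - 5*log10(206.3) + 5 = -4.4725

-4.4725


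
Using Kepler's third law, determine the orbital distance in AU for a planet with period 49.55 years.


a = P^(2/3) = 49.55^(2/3) = 13.4905

13.4905 AU


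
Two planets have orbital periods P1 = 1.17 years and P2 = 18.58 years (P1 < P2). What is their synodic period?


1/P_syn = |1/P1 - 1/P2| = |1/1.17 - 1/18.58| => P_syn = 1.2486

1.2486 years


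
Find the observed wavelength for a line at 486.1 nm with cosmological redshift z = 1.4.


lam_obs = lam_emit * (1 + z) = 486.1 * (1 + 1.4) = 1166.64

1166.64 nm


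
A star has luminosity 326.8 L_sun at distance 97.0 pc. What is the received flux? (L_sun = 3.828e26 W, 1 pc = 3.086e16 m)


F = L / (4*pi*d^2) = 1.251e+29 / (4*pi*(2.993e+18)^2) = 1.111e-09

1.111e-09 W/m^2


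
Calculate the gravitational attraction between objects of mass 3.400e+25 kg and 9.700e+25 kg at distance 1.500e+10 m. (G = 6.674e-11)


F = G*m1*m2/r^2 = 6.674e-11 * 3.400e+25 * 9.700e+25 / (1.500e+10)^2 = 6.674e-11 * 3.298e+51 / 2.250e+20 = 9.783e+20

9.783e+20 N


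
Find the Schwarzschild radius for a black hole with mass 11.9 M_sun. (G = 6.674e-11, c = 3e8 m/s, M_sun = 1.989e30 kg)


M = 11.9 * 1.989e30 kg = 2.36691e+31 kg. rs = 2GM/c^2 = 2 * 6.674e-11 * 2.36691e+31 / (3e8)^2 = 35103.9052

35103.9052 m


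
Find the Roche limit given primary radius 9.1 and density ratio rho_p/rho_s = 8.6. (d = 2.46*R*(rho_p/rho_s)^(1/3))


d_Roche = 2.46 * 9.1 * 8.6^(1/3) = 45.8644

45.8644


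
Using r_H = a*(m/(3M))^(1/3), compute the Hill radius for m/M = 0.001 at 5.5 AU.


r_H = a * (m/3M)^(1/3) = 5.5 * (0.001/3)^(1/3) = 0.3813

0.3813 AU


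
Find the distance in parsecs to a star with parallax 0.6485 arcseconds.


d = 1/p = 1/0.6485 = 1.542

1.542 pc


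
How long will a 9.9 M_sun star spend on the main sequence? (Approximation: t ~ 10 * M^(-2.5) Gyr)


t = 10 * M^(-2.5) = 10 * 9.9^(-2.5) = 0.0324

0.0324 Gyr


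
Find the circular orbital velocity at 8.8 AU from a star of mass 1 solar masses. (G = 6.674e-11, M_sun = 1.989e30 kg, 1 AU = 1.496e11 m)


v = sqrt(GM/r) = sqrt(6.674e-11 * 1.989e+30 / 1.316e+12) = 10041.6102

10041.6102 m/s


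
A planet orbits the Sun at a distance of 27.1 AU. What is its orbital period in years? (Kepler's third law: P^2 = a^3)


P = a^(3/2) = 27.1^1.5 = 141.0763

141.0763 years


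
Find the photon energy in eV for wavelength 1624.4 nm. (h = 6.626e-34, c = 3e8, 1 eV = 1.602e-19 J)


E = hc/lambda = 6.626e-34 * 3e8 / 1.624e-06 = 1.224e-19 J = 0.7639 eV

0.7639 eV


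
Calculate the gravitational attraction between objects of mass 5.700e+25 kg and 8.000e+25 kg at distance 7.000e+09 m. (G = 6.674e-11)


F = G*m1*m2/r^2 = 6.674e-11 * 5.700e+25 * 8.000e+25 / (7.000e+09)^2 = 6.674e-11 * 4.560e+51 / 4.900e+19 = 6.211e+21

6.211e+21 N


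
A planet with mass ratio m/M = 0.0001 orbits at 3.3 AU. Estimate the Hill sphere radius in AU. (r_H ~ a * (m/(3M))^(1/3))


r_H = a * (m/3M)^(1/3) = 3.3 * (0.0001/3)^(1/3) = 0.1062

0.1062 AU


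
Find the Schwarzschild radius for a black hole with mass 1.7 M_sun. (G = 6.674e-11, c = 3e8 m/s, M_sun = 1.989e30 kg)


M = 1.7 * 1.989e30 kg = 3.3813e+30 kg. rs = 2GM/c^2 = 2 * 6.674e-11 * 3.3813e+30 / (3e8)^2 = 5014.8436

5014.8436 m


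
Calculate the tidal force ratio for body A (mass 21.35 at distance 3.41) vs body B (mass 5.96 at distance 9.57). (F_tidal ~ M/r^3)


Ratio = (M1/r1^3) / (M2/r2^3) = (21.35/3.41^3) / (5.96/9.57^3) = 79.1816

79.1816


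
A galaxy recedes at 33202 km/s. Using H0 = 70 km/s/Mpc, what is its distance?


d = v / H0 = 33202 / 70 = 474.3143

474.3143 Mpc


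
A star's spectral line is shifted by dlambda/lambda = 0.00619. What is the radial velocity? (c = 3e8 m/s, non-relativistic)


v = (dlambda/lambda) * c = 0.00619 * 3e8 = 1.857e+06

1.857e+06 m/s


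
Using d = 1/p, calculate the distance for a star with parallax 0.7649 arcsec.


d = 1/p = 1/0.7649 = 1.3074

1.3074 pc


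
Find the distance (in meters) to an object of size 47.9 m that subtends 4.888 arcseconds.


D = size / theta_rad, theta_rad = 4.888 * pi/(180*3600) = 2.370e-05, D = 2.021e+06

2.021e+06 m


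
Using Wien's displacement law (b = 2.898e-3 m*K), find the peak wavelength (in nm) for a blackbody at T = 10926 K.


lam_max = b / T = 2.898e-3 / 10926 = 2.652e-07 m = 265.2389 nm

265.2389 nm


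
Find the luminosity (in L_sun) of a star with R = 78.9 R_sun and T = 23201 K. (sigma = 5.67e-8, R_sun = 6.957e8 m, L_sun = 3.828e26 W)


R = 78.9 * 6.957e8 m = 5.489073e+10 m. L = 4*pi*R^2*sigma*T^4 = 4*pi*(5.489073e+10)^2 * 5.67e-8 * 23201^4 = 6.220391974e+32 W. L/L_sun = 6.220391974e+32 / 3.828e26 = 1.625e+06

1.625e+06 L_sun


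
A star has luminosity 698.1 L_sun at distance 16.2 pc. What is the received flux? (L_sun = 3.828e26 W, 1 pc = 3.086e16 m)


F = L / (4*pi*d^2) = 2.672e+29 / (4*pi*(4.999e+17)^2) = 8.509e-08

8.509e-08 W/m^2


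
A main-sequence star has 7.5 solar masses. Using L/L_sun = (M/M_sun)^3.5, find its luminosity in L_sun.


L/L_sun = (M/M_sun)^3.5 = 7.5^3.5 = 1155.3523

1155.3523 L_sun


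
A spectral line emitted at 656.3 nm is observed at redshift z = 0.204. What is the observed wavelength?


lam_obs = lam_emit * (1 + z) = 656.3 * (1 + 0.204) = 790.1852

790.1852 nm


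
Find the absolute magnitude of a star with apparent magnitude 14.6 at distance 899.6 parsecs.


M = m - 5*log10(d) + 5 = 14.6 - 5*log10(899.6) + 5 = 4.8298

4.8298


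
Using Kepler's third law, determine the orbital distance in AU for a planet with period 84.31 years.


a = P^(2/3) = 84.31^(2/3) = 19.2273

19.2273 AU


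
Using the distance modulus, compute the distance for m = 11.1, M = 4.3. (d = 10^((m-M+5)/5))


d = 10^((m - M + 5)/5) = 10^((11.1 - 4.3 + 5)/5) = 229.0868

229.0868 pc


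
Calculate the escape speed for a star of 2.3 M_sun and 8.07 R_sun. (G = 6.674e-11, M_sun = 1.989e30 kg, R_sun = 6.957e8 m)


M = 2.3 * 1.989e30 kg = 4.5747e+30 kg; R = 8.07 * 6.957e8 m = 5.614299e+09 m. v_esc = sqrt(2GM/R) = sqrt(2 * 6.674e-11 * 4.5747e+30 / 5.614299e+09) = 329793.1566

329793.1566 m/s


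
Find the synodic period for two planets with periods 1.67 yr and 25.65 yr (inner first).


1/P_syn = |1/P1 - 1/P2| = |1/1.67 - 1/25.65| => P_syn = 1.7863

1.7863 years


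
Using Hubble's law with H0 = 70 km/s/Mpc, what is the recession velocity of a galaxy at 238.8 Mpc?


v = H0 * d = 70 * 238.8 = 16716.0

16716.0 km/s


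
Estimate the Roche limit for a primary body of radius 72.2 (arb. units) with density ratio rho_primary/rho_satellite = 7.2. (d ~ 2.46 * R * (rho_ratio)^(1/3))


d_Roche = 2.46 * 72.2 * 7.2^(1/3) = 342.965

342.965


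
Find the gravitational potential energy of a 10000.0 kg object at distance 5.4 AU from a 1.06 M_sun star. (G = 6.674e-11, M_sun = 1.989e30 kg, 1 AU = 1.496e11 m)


M = 1.06 * 1.989e30 kg = 2.10834e+30 kg; r = 5.4 AU * 1.496e11 m/AU = 8.0784e+11 m. U = -GM*m/r = -(6.674e-11 * 2.10834e+30 * 10000.0) / 8.0784e+11 = -1.742e+12

-1.742e+12 J


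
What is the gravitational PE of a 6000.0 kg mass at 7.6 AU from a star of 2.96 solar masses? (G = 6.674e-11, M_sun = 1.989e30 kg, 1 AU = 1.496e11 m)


M = 2.96 * 1.989e30 kg = 5.88744e+30 kg; r = 7.6 AU * 1.496e11 m/AU = 1.13696e+12 m. U = -GM*m/r = -(6.674e-11 * 5.88744e+30 * 6000.0) / 1.13696e+12 = -2.074e+12

-2.074e+12 J


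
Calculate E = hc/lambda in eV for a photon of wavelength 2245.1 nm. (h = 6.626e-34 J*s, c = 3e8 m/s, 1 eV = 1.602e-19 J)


E = hc/lambda = 6.626e-34 * 3e8 / 2.245e-06 = 8.854e-20 J = 0.5527 eV

0.5527 eV


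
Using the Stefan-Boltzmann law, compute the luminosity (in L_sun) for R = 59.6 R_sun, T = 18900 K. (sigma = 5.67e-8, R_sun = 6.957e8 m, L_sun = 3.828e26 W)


R = 59.6 * 6.957e8 m = 4.146372e+10 m. L = 4*pi*R^2*sigma*T^4 = 4*pi*(4.146372e+10)^2 * 5.67e-8 * 18900^4 = 1.563063659e+32 W. L/L_sun = 1.563063659e+32 / 3.828e26 = 408323.8398

408323.8398 L_sun


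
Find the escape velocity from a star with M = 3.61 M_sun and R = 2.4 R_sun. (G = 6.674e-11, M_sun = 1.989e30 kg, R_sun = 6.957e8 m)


M = 3.61 * 1.989e30 kg = 7.18029e+30 kg; R = 2.4 * 6.957e8 m = 1.66968e+09 m. v_esc = sqrt(2GM/R) = sqrt(2 * 6.674e-11 * 7.18029e+30 / 1.66968e+09) = 757639.2561

757639.2561 m/s


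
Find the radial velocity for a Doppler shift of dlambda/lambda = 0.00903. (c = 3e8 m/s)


v = (dlambda/lambda) * c = 0.00903 * 3e8 = 2.709e+06

2.709e+06 m/s


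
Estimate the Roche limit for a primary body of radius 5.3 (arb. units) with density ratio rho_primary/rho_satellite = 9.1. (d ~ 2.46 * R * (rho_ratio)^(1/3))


d_Roche = 2.46 * 5.3 * 9.1^(1/3) = 27.2202

27.2202


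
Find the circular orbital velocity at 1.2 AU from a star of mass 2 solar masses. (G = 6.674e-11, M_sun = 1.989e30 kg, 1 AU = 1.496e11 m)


v = sqrt(GM/r) = sqrt(6.674e-11 * 3.978e+30 / 1.795e+11) = 38456.4393

38456.4393 m/s


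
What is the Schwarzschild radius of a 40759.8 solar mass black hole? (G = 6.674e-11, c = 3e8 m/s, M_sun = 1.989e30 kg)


M = 40759.8 * 1.989e30 kg = 8.10712422e+34 kg. rs = 2GM/c^2 = 2 * 6.674e-11 * 8.10712422e+34 / (3e8)^2 = 1.202e+08

1.202e+08 m


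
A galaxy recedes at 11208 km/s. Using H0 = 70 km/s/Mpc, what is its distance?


d = v / H0 = 11208 / 70 = 160.1143

160.1143 Mpc


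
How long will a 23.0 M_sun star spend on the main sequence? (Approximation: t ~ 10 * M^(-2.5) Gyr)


t = 10 * M^(-2.5) = 10 * 23.0^(-2.5) = 0.0039

0.0039 Gyr


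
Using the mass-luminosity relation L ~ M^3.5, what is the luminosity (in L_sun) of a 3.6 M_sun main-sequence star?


L/L_sun = (M/M_sun)^3.5 = 3.6^3.5 = 88.5235

88.5235 L_sun


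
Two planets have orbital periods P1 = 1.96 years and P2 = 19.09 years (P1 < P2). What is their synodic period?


1/P_syn = |1/P1 - 1/P2| = |1/1.96 - 1/19.09| => P_syn = 2.1843

2.1843 years


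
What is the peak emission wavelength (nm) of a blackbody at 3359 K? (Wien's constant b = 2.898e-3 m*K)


lam_max = b / T = 2.898e-3 / 3359 = 8.628e-07 m = 862.7568 nm

862.7568 nm


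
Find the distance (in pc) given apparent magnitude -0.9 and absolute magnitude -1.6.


d = 10^((m - M + 5)/5) = 10^((-0.9 - -1.6 + 5)/5) = 13.8038

13.8038 pc


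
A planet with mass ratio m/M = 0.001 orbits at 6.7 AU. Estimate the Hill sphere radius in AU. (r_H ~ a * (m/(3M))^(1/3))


r_H = a * (m/3M)^(1/3) = 6.7 * (0.001/3)^(1/3) = 0.4646

0.4646 AU


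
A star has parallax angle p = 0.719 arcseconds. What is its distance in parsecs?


d = 1/p = 1/0.719 = 1.3908

1.3908 pc


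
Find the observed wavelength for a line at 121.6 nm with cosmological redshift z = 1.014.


lam_obs = lam_emit * (1 + z) = 121.6 * (1 + 1.014) = 244.9024

244.9024 nm


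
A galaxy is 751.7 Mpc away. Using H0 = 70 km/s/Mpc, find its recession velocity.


v = H0 * d = 70 * 751.7 = 52619.0

52619.0 km/s


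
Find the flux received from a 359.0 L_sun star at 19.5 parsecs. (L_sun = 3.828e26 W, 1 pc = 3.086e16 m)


F = L / (4*pi*d^2) = 1.374e+29 / (4*pi*(6.018e+17)^2) = 3.020e-08

3.020e-08 W/m^2


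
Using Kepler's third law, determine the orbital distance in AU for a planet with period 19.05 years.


a = P^(2/3) = 19.05^(2/3) = 7.1329

7.1329 AU


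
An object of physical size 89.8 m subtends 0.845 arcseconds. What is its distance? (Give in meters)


D = size / theta_rad, theta_rad = 0.845 * pi/(180*3600) = 4.097e-06, D = 2.192e+07

2.192e+07 m


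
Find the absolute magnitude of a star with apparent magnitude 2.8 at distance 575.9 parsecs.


M = m - 5*log10(d) + 5 = 2.8 - 5*log10(575.9) + 5 = -6.0017

-6.0017


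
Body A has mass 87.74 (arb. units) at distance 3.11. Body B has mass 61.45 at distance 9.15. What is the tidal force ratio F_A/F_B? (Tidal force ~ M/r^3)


Ratio = (M1/r1^3) / (M2/r2^3) = (87.74/3.11^3) / (61.45/9.15^3) = 36.3628

36.3628


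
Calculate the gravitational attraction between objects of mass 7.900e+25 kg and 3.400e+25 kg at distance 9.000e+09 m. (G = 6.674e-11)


F = G*m1*m2/r^2 = 6.674e-11 * 7.900e+25 * 3.400e+25 / (9.000e+09)^2 = 6.674e-11 * 2.686e+51 / 8.100e+19 = 2.213e+21

2.213e+21 N


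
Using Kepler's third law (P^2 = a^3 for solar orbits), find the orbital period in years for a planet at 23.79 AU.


P = a^(3/2) = 23.79^1.5 = 116.0357

116.0357 years


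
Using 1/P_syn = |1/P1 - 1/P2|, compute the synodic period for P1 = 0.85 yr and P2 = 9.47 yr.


1/P_syn = |1/P1 - 1/P2| = |1/0.85 - 1/9.47| => P_syn = 0.9338

0.9338 years
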